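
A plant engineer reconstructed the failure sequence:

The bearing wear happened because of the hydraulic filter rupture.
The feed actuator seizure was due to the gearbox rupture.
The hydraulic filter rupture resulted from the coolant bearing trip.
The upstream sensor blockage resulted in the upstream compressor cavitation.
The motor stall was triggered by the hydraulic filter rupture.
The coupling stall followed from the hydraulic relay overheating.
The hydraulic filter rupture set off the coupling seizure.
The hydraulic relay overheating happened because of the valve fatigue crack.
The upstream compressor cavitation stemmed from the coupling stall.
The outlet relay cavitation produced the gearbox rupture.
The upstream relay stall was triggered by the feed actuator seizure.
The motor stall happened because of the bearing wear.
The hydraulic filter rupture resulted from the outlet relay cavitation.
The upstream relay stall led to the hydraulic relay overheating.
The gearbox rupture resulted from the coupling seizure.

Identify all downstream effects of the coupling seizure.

the coupling stall, the feed actuator seizure, the gearbox rupture, the hydraulic relay overheating, the upstream compressor cavitation, the upstream relay stall

Direct effects: the gearbox rupture.
2 steps out: the feed actuator seizure.
3 steps out: the upstream relay stall.
4 steps out: the hydraulic relay overheating.
5 steps out: the coupling stall.
6 steps out: the upstream compressor cavitation.
Not reachable from it: the outlet relay cavitation, the coolant bearing trip, the hydraulic filter rupture, the bearing wear, the motor stall, the valve fatigue crack, the upstream sensor blockage.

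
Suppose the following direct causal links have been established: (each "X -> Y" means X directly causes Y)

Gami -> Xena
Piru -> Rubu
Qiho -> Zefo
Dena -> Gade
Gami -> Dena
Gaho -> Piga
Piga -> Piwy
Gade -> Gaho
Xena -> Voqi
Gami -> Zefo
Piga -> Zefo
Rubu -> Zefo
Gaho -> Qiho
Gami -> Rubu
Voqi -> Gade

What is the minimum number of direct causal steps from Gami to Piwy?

Shortest chain: Gami → Dena → Gade → Gaho → Piga → Piwy.

5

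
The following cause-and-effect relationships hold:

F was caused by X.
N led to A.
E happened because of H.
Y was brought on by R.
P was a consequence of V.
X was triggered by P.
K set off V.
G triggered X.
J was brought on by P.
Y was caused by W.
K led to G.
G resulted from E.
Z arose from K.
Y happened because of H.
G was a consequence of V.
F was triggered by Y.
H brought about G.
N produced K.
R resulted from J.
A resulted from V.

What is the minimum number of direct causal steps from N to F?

Shortest chain: N → K → G → X → F.

4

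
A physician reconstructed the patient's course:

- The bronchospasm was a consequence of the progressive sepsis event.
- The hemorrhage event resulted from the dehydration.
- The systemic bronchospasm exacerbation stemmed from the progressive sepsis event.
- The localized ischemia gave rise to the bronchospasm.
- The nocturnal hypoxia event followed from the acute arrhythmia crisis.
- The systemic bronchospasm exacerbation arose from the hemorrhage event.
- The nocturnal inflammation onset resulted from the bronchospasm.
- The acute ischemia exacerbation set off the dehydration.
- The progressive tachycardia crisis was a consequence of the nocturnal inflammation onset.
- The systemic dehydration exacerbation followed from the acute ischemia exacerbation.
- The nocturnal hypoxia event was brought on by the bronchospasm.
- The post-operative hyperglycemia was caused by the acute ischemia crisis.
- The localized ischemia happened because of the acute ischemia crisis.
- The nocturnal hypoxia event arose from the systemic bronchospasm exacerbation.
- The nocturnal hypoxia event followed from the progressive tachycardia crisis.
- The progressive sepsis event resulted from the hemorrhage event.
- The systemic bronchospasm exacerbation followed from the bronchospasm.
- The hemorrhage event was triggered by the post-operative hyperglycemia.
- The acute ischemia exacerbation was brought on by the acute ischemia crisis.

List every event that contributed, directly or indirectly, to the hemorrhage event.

the acute ischemia crisis, the acute ischemia exacerbation, the dehydration, the post-operative hyperglycemia

Immediate causes of the hemorrhage event: the post-operative hyperglycemia, the dehydration.
Further upstream: the acute ischemia crisis, the acute ischemia exacerbation.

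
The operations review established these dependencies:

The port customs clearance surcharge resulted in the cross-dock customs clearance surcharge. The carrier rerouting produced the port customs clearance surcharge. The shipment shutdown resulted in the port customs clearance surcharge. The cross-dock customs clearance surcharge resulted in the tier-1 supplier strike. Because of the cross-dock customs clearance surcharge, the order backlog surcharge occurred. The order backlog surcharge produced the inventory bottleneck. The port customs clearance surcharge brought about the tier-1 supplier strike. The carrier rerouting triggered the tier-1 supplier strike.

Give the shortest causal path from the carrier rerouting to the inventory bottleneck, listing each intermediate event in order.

the carrier rerouting → the port customs clearance surcharge
the port customs clearance surcharge → the cross-dock customs clearance surcharge
the cross-dock customs clearance surcharge → the order backlog surcharge
the order backlog surcharge → the inventory bottleneck
Length: 4 steps.

the carrier rerouting → the port customs clearance surcharge → the cross-dock customs clearance surcharge → the order backlog surcharge → the inventory bottleneck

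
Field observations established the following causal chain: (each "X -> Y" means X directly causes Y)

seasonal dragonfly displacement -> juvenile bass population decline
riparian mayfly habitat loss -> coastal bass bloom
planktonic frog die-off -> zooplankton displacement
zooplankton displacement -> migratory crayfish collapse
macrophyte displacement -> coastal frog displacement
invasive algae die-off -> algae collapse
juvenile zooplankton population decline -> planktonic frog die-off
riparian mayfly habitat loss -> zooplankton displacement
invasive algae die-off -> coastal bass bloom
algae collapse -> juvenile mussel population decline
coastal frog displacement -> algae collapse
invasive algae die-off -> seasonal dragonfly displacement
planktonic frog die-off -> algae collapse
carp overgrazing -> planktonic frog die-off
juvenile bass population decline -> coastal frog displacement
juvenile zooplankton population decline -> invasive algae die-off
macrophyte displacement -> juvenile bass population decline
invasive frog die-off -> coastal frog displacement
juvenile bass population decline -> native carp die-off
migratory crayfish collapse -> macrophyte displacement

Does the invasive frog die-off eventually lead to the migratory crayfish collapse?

No

The invasive frog die-off leads to the coastal frog displacement, the algae collapse, the juvenile mussel population decline; the migratory crayfish collapse is not among them.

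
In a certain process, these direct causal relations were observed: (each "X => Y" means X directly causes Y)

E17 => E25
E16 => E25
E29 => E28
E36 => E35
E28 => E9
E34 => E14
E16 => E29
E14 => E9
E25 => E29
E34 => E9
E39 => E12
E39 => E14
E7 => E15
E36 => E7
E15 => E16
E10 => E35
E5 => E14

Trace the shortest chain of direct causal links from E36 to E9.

E36 → E7
E7 → E15
E15 → E16
E16 → E29
E29 → E28
E28 → E9
Length: 6 steps.

E36 → E7 → E15 → E16 → E29 → E28 → E9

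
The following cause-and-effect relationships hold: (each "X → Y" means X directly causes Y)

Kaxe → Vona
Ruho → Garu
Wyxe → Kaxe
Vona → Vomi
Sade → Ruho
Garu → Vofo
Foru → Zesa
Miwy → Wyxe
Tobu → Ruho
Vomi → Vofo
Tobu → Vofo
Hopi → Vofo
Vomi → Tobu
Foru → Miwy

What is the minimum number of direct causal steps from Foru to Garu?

8

Shortest chain: Foru → Miwy → Wyxe → Kaxe → Vona → Vomi → Tobu → Ruho → Garu.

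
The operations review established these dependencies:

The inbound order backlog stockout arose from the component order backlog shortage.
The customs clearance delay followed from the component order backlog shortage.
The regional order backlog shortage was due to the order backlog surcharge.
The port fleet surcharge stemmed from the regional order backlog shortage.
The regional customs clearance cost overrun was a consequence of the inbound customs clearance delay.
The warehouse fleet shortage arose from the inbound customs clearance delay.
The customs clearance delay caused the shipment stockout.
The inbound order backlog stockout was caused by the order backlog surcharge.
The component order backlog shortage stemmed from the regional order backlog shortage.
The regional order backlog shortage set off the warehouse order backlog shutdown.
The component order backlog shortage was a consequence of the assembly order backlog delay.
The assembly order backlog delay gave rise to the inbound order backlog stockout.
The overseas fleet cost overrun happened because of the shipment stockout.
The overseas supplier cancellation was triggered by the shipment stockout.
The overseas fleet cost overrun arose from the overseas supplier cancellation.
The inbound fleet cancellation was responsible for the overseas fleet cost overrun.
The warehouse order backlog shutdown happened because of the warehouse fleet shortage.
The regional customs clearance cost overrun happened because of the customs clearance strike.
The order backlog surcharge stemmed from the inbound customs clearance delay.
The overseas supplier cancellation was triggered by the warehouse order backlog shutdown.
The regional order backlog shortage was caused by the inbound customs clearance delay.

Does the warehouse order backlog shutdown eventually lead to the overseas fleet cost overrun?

There is a causal chain: the warehouse order backlog shutdown → the overseas supplier cancellation → the overseas fleet cost overrun.

Yes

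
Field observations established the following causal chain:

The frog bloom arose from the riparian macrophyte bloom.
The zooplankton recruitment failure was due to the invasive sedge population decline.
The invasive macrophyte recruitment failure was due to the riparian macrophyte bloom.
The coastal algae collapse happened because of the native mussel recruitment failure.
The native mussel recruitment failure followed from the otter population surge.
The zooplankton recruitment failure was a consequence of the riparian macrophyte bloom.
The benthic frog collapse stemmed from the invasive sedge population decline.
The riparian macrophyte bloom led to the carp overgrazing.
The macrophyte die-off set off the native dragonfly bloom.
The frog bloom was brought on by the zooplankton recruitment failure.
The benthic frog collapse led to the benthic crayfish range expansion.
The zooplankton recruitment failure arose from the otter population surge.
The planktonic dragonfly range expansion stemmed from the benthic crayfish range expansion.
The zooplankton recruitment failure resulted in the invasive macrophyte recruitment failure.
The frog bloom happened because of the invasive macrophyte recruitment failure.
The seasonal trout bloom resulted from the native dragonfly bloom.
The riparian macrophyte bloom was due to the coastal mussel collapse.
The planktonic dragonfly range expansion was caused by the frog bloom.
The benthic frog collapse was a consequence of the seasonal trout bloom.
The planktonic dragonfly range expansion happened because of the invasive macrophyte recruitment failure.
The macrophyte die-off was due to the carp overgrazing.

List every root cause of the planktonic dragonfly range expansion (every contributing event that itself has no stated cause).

the coastal mussel collapse, the invasive sedge population decline, the otter population surge

Tracing upstream from the planktonic dragonfly range expansion: the planktonic dragonfly range expansion ← the invasive macrophyte recruitment failure ← the zooplankton recruitment failure ← the otter population surge.
A separate upstream branch: the planktonic dragonfly range expansion ← the invasive macrophyte recruitment failure ← the riparian macrophyte bloom ← the coastal mussel collapse.
A separate upstream branch: the planktonic dragonfly range expansion ← the benthic crayfish range expansion ← the benthic frog collapse ← the invasive sedge population decline.
Each of those chain origins has no stated cause.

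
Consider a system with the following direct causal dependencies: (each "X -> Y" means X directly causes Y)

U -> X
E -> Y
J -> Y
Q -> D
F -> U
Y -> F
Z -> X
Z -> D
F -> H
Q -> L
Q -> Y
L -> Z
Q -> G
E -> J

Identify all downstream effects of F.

H, U, X

Direct effects: U, H.
2 steps out: X.
Not reachable from it: E, Q, J, Y, L, G, Z, D.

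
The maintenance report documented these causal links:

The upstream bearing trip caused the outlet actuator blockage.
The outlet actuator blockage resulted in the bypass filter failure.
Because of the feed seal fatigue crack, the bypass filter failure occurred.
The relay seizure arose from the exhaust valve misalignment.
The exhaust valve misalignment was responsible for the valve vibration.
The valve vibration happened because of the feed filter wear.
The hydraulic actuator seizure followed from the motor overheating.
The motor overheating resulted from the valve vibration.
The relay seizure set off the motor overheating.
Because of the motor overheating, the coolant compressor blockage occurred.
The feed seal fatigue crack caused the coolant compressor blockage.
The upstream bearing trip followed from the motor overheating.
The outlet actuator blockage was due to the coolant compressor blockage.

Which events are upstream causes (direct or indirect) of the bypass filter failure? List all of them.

the coolant compressor blockage, the exhaust valve misalignment, the feed filter wear, the feed seal fatigue crack, the motor overheating, the outlet actuator blockage, the relay seizure, the upstream bearing trip, the valve vibration

Immediate causes of the bypass filter failure: the feed seal fatigue crack, the outlet actuator blockage.
Further upstream: the feed filter wear, the exhaust valve misalignment, the valve vibration, the relay seizure, the motor overheating, the upstream bearing trip, the coolant compressor blockage.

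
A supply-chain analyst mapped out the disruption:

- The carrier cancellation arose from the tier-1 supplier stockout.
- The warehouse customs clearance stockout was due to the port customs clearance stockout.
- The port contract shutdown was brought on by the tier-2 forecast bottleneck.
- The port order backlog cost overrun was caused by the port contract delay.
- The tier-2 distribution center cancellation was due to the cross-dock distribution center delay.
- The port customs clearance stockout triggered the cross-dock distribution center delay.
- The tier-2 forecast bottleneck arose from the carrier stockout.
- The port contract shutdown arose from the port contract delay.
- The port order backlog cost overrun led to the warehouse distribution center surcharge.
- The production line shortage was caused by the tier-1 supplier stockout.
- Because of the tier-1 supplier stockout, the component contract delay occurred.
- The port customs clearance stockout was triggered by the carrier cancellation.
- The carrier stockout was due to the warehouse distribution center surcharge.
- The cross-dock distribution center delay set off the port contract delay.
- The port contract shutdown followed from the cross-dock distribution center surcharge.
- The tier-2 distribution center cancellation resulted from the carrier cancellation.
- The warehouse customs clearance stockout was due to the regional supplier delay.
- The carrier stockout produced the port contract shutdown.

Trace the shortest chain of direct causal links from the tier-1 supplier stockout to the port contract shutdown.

the tier-1 supplier stockout → the carrier cancellation
the carrier cancellation → the port customs clearance stockout
the port customs clearance stockout → the cross-dock distribution center delay
the cross-dock distribution center delay → the port contract delay
the port contract delay → the port contract shutdown
Length: 5 steps.

the tier-1 supplier stockout → the carrier cancellation → the port customs clearance stockout → the cross-dock distribution center delay → the port contract delay → the port contract shutdown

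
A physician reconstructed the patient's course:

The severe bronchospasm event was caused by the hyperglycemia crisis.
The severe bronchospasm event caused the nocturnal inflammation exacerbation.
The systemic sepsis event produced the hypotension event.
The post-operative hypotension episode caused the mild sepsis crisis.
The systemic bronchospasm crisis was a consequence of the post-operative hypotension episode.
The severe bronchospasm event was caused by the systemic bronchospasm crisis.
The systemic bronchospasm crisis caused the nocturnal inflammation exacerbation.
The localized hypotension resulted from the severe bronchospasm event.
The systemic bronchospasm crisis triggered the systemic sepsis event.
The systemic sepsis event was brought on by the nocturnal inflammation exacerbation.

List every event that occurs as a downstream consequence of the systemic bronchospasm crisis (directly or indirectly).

Direct effects: the severe bronchospasm event, the nocturnal inflammation exacerbation, the systemic sepsis event.
2 steps out: the localized hypotension, the hypotension event.
Not reachable from it: the post-operative hypotension episode, the mild sepsis crisis, the hyperglycemia crisis.

the hypotension event, the localized hypotension, the nocturnal inflammation exacerbation, the severe bronchospasm event, the systemic sepsis event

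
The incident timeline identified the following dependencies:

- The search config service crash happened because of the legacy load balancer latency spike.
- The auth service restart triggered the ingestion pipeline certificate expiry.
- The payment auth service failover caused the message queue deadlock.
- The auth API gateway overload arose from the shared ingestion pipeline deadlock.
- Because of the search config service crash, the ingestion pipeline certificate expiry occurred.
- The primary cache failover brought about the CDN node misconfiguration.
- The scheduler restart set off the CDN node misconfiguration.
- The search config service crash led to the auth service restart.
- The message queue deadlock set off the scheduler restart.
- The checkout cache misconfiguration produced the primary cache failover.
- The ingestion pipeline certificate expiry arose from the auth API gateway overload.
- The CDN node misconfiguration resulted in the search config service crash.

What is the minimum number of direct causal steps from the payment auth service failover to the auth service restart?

Shortest chain: the payment auth service failover → the message queue deadlock → the scheduler restart → the CDN node misconfiguration → the search config service crash → the auth service restart.

5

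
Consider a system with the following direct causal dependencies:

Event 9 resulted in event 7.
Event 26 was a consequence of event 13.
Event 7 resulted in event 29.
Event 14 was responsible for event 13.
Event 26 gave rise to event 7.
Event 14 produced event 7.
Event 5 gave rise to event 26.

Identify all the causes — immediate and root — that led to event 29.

Immediate cause of event 29: event 7.
Further upstream: event 14, event 13, event 5, event 9, event 26.

event 13, event 14, event 26, event 5, event 7, event 9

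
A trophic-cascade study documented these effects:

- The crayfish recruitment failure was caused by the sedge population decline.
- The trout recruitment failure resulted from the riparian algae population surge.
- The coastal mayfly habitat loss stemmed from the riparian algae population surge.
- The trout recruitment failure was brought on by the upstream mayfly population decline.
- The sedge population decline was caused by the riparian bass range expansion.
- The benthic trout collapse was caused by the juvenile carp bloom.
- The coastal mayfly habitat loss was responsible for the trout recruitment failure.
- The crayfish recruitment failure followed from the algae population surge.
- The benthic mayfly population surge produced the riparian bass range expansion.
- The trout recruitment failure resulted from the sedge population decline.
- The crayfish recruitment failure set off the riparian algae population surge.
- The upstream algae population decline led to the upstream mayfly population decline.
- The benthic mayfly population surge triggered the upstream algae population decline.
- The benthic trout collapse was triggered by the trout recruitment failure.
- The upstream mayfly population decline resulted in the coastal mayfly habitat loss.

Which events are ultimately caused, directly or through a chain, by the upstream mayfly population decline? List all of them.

the benthic trout collapse, the coastal mayfly habitat loss, the trout recruitment failure

Direct effects: the coastal mayfly habitat loss, the trout recruitment failure.
2 steps out: the benthic trout collapse.
Not reachable from it: the benthic mayfly population surge, the riparian bass range expansion, the upstream algae population decline, the sedge population decline, the algae population surge, the crayfish recruitment failure, the riparian algae population surge, the juvenile carp bloom.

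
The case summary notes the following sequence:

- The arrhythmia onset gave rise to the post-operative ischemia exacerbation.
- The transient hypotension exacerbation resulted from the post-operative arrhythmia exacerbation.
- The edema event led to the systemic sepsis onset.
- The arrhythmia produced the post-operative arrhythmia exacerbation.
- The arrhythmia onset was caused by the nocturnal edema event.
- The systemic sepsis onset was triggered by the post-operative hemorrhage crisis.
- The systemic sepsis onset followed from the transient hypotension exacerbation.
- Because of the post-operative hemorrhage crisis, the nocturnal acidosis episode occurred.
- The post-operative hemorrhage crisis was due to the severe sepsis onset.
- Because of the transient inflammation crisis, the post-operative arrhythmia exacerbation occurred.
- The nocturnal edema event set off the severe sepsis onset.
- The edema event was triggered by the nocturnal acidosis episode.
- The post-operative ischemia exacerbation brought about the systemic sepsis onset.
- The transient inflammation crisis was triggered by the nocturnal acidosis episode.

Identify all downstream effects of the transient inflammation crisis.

Direct effects: the post-operative arrhythmia exacerbation.
2 steps out: the transient hypotension exacerbation.
3 steps out: the systemic sepsis onset.
Not reachable from it: the nocturnal edema event, the severe sepsis onset, the post-operative hemorrhage crisis, the nocturnal acidosis episode, the edema event, the arrhythmia onset, the post-operative ischemia exacerbation, the arrhythmia.

the post-operative arrhythmia exacerbation, the systemic sepsis onset, the transient hypotension exacerbation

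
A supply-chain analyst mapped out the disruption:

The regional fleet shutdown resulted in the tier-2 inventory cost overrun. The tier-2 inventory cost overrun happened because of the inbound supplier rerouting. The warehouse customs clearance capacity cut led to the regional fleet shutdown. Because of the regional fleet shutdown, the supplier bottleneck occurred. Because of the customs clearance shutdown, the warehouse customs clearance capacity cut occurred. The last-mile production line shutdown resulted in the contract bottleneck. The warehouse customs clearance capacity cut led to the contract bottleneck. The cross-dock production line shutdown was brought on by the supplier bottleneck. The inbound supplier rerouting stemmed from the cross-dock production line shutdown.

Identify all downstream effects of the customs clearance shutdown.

the contract bottleneck, the cross-dock production line shutdown, the inbound supplier rerouting, the regional fleet shutdown, the supplier bottleneck, the tier-2 inventory cost overrun, the warehouse customs clearance capacity cut

Direct effects: the warehouse customs clearance capacity cut.
2 steps out: the regional fleet shutdown, the contract bottleneck.
3 steps out: the supplier bottleneck, the tier-2 inventory cost overrun.
4 steps out: the cross-dock production line shutdown.
5 steps out: the inbound supplier rerouting.
Not reachable from it: the last-mile production line shutdown.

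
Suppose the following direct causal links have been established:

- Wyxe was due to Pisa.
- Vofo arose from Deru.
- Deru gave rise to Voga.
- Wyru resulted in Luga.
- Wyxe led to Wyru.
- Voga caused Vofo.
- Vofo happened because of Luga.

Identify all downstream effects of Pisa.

Luga, Vofo, Wyru, Wyxe

Direct effects: Wyxe.
2 steps out: Wyru.
3 steps out: Luga.
4 steps out: Vofo.
Not reachable from it: Deru, Voga.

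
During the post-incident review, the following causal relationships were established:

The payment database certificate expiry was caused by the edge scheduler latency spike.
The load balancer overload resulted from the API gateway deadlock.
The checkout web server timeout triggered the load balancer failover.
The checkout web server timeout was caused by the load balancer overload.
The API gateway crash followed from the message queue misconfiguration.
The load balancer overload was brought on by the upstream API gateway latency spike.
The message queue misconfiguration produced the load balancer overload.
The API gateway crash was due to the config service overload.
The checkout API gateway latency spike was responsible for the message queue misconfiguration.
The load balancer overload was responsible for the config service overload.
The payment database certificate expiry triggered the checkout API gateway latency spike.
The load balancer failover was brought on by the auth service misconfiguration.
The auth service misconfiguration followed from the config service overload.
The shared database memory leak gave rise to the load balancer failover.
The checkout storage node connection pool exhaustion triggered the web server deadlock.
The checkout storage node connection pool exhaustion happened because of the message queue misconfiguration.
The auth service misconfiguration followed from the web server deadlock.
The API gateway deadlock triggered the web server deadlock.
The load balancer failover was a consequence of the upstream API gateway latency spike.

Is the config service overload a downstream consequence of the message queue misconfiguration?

Yes

There is a causal chain: the message queue misconfiguration → the load balancer overload → the config service overload.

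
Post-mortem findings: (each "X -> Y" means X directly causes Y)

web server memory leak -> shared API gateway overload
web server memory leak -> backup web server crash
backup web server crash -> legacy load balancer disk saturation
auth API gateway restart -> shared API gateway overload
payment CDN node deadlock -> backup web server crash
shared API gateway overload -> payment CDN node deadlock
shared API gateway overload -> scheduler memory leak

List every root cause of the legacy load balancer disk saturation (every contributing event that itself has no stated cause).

Tracing upstream from the legacy load balancer disk saturation: the legacy load balancer disk saturation ← the backup web server crash ← the web server memory leak.
A separate upstream branch: the legacy load balancer disk saturation ← the backup web server crash ← the payment CDN node deadlock ← the shared API gateway overload ← the auth API gateway restart.
Each of those chain origins has no stated cause.

the auth API gateway restart, the web server memory leak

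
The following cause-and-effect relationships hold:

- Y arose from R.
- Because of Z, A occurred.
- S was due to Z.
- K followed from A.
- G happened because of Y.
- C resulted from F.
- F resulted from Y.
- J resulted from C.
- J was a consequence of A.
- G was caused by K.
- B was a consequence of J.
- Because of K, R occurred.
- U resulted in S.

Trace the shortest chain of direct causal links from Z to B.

Z → A → J → B

Z → A
A → J
J → B
Length: 3 steps.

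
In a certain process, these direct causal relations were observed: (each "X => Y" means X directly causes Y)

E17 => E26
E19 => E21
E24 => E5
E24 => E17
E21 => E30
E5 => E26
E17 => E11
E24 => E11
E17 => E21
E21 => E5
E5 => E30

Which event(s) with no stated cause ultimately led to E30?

E19, E24

Tracing upstream from E30: E30 ← E5 ← E24.
A separate upstream branch: E30 ← E21 ← E19.
Each of those chain origins has no stated cause.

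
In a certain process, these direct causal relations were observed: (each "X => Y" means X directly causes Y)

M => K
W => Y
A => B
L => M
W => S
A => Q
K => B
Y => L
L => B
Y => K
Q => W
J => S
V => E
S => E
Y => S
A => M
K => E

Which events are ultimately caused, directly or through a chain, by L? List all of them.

Direct effects: M, B.
2 steps out: K.
3 steps out: E.
Not reachable from it: V, A, Q, W, Y, J, S.

B, E, K, M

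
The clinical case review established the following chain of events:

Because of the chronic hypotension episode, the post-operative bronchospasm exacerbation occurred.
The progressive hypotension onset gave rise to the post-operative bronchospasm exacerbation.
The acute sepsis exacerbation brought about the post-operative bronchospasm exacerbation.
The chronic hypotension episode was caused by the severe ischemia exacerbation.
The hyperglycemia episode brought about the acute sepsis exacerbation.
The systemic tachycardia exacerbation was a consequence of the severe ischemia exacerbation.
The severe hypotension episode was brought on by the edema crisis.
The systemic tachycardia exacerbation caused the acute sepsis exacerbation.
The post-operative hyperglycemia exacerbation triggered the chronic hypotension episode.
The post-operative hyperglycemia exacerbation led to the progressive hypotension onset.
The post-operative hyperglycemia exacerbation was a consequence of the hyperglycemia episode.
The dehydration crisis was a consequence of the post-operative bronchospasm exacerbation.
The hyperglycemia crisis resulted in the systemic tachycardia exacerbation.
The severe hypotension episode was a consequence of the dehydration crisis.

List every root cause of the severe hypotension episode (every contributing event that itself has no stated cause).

the edema crisis, the hyperglycemia crisis, the hyperglycemia episode, the severe ischemia exacerbation

Tracing upstream from the severe hypotension episode: the severe hypotension episode ← the dehydration crisis ← the post-operative bronchospasm exacerbation ← the acute sepsis exacerbation ← the hyperglycemia episode.
A separate upstream branch: the severe hypotension episode ← the dehydration crisis ← the post-operative bronchospasm exacerbation ← the chronic hypotension episode ← the severe ischemia exacerbation.
A separate upstream branch: the severe hypotension episode ← the dehydration crisis ← the post-operative bronchospasm exacerbation ← the acute sepsis exacerbation ← the systemic tachycardia exacerbation ← the hyperglycemia crisis.
A separate upstream branch: the severe hypotension episode ← the edema crisis.
Each of those chain origins has no stated cause.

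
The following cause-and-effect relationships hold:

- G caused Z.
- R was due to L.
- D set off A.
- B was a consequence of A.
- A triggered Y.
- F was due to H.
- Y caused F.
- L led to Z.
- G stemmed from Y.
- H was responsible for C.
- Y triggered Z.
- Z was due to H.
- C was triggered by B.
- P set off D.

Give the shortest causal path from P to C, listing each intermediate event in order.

P → D
D → A
A → B
B → C
Length: 4 steps.

P → D → A → B → C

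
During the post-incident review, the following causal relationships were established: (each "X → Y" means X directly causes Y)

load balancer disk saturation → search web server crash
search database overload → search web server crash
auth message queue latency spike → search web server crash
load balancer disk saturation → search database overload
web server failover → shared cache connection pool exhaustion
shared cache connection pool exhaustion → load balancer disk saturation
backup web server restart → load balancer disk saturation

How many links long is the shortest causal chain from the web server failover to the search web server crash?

Shortest chain: the web server failover → the shared cache connection pool exhaustion → the load balancer disk saturation → the search web server crash.

3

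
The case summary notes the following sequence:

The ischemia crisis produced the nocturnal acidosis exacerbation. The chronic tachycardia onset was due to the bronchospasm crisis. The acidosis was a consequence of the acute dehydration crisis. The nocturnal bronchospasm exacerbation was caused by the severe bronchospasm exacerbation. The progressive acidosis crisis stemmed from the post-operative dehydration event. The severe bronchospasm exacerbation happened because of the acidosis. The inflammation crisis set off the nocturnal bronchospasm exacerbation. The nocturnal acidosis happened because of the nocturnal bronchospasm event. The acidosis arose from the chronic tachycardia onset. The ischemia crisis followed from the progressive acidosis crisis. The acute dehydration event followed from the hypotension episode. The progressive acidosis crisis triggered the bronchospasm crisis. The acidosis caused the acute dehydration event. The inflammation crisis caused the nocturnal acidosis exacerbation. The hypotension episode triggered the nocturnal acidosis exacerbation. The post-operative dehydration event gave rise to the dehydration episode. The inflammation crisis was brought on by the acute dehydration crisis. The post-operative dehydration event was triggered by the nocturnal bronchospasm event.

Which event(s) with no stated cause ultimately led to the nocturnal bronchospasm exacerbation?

the acute dehydration crisis, the nocturnal bronchospasm event

Tracing upstream from the nocturnal bronchospasm exacerbation: the nocturnal bronchospasm exacerbation ← the severe bronchospasm exacerbation ← the acidosis ← the chronic tachycardia onset ← the bronchospasm crisis ← the progressive acidosis crisis ← the post-operative dehydration event ← the nocturnal bronchospasm event.
A separate upstream branch: the nocturnal bronchospasm exacerbation ← the inflammation crisis ← the acute dehydration crisis.
Each of those chain origins has no stated cause.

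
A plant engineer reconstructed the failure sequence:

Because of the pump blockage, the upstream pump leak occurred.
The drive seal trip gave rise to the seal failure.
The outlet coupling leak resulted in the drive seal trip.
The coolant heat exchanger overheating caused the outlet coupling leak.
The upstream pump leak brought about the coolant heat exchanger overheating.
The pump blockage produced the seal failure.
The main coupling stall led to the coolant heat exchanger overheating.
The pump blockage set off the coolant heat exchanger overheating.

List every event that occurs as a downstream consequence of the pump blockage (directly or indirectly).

Direct effects: the upstream pump leak, the coolant heat exchanger overheating, the seal failure.
2 steps out: the outlet coupling leak.
3 steps out: the drive seal trip.
Not reachable from it: the main coupling stall.

the coolant heat exchanger overheating, the drive seal trip, the outlet coupling leak, the seal failure, the upstream pump leak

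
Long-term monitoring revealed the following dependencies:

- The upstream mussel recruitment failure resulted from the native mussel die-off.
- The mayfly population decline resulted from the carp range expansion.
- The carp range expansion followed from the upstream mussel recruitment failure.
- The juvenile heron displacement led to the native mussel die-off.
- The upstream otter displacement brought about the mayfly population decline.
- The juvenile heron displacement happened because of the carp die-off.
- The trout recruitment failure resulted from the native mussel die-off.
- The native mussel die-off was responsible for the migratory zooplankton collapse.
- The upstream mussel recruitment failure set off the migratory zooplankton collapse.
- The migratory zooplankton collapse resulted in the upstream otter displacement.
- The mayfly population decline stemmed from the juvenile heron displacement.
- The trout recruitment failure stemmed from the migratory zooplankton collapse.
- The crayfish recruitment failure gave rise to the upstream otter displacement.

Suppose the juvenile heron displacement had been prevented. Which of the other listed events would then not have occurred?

the carp range expansion, the migratory zooplankton collapse, the native mussel die-off, the trout recruitment failure, the upstream mussel recruitment failure

Downstream of the juvenile heron displacement: the native mussel die-off, the upstream mussel recruitment failure, the migratory zooplankton collapse, the carp range expansion, the upstream otter displacement, the trout recruitment failure, the mayfly population decline.
Of those, still caused via another path: the upstream otter displacement, the mayfly population decline.
The remainder have no surviving cause.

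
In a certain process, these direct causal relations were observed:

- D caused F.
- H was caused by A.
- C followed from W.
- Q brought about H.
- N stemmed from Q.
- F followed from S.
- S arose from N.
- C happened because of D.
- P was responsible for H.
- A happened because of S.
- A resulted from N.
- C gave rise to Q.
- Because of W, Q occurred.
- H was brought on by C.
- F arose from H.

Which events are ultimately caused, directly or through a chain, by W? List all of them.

A, C, F, H, N, Q, S

Direct effects: C, Q.
2 steps out: N, H.
3 steps out: S, A, F.
Not reachable from it: P, D.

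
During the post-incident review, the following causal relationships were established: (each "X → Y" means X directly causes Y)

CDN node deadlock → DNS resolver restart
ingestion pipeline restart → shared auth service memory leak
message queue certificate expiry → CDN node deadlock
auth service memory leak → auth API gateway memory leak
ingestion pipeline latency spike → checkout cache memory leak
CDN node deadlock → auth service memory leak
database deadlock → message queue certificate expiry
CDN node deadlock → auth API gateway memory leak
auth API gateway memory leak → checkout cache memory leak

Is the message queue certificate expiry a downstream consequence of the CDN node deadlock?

No

The CDN node deadlock leads to the DNS resolver restart, the auth service memory leak, the auth API gateway memory leak, the checkout cache memory leak; the message queue certificate expiry is not among them.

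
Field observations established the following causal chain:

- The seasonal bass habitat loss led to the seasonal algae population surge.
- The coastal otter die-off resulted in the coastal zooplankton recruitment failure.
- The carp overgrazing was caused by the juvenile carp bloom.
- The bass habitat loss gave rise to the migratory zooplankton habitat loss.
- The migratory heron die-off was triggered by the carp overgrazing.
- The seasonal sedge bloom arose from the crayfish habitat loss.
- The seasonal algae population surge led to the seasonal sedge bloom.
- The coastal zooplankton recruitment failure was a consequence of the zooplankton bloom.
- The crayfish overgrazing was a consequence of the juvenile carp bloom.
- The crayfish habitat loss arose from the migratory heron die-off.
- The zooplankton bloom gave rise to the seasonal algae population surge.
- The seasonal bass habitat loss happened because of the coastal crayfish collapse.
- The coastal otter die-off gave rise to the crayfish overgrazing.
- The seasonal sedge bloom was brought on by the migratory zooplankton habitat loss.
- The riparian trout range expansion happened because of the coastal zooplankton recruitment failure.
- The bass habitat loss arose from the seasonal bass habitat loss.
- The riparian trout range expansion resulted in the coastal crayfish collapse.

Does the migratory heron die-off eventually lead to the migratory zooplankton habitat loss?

The migratory heron die-off leads to the crayfish habitat loss, the seasonal sedge bloom; the migratory zooplankton habitat loss is not among them.

No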